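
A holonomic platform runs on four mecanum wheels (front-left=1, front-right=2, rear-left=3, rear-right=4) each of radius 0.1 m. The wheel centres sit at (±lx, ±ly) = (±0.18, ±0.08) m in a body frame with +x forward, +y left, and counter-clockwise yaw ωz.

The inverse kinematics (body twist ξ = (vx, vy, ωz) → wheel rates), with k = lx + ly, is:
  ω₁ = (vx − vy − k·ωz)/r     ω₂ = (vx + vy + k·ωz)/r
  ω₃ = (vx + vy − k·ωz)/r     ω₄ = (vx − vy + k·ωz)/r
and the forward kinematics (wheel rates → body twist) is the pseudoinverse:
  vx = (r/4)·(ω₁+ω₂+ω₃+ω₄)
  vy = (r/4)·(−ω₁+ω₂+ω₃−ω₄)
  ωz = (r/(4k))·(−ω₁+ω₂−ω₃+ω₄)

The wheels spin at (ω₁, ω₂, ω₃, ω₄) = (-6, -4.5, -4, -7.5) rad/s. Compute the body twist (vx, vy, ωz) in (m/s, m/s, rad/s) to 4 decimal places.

k = lx + ly = 0.18 + 0.08 = 0.2600
ω₁+ω₂+ω₃+ω₄ = -22.0000  →  vx = (0.1/4)·-22.0000 = -0.5500
−ω₁+ω₂+ω₃−ω₄ = 5.0000  →  vy = (0.1/4)·5.0000 = 0.1250
−ω₁+ω₂−ω₃+ω₄ = -2.0000  →  ωz = (0.1/1.0400)·-2.0000 = -0.1923

(-0.5500, 0.1250, -0.1923)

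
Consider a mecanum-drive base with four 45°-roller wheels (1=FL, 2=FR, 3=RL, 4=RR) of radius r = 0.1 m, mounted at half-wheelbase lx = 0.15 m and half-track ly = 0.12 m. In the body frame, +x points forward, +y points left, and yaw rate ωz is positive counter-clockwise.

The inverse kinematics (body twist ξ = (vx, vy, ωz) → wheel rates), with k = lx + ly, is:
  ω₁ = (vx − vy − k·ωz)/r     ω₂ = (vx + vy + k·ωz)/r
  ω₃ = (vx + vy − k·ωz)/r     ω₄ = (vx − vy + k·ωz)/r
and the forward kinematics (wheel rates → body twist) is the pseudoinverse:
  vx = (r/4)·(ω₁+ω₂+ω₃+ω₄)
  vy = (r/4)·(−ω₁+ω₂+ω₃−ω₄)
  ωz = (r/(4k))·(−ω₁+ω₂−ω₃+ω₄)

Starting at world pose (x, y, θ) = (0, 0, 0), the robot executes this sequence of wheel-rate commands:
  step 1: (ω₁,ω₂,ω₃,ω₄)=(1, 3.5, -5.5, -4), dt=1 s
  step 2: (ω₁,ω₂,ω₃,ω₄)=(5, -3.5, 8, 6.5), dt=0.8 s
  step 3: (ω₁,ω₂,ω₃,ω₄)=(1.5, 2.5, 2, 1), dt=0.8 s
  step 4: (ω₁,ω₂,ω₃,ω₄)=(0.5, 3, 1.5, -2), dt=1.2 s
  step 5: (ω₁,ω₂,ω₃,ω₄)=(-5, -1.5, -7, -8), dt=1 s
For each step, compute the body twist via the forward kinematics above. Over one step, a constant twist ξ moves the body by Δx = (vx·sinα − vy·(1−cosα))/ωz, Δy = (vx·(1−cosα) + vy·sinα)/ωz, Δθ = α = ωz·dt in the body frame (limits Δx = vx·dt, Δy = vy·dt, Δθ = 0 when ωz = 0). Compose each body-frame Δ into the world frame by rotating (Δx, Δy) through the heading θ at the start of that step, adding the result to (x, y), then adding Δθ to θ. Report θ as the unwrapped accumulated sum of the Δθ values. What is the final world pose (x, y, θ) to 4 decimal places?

step 1: ξ=(vx,vy,ωz)=(-0.1250, 0.0250, 0.3704), dt=1.0 → body Δ=(-0.1267, 0.0015, 0.3704) → world pose (-0.1267, 0.0015, 0.3704)
step 2: ξ=(vx,vy,ωz)=(0.4000, -0.1750, -0.9259), dt=0.8 → body Δ=(0.2420, -0.2407, -0.7407) → world pose (0.1860, -0.1353, -0.3704)
step 3: ξ=(vx,vy,ωz)=(0.1750, 0.0500, 0.0000), dt=0.8 → body Δ=(0.1400, 0.0400, 0.0000) → world pose (0.3310, -0.1487, -0.3704)
step 4: ξ=(vx,vy,ωz)=(0.0750, 0.1500, -0.0926), dt=1.2 → body Δ=(0.0998, 0.1746, -0.1111) → world pose (0.4872, -0.0220, -0.4815)
step 5: ξ=(vx,vy,ωz)=(-0.5375, 0.1125, 0.2315), dt=1.0 → body Δ=(-0.5457, 0.0496, 0.2315) → world pose (0.0265, 0.2746, -0.2500)

(0.0265, 0.2746, -0.2500)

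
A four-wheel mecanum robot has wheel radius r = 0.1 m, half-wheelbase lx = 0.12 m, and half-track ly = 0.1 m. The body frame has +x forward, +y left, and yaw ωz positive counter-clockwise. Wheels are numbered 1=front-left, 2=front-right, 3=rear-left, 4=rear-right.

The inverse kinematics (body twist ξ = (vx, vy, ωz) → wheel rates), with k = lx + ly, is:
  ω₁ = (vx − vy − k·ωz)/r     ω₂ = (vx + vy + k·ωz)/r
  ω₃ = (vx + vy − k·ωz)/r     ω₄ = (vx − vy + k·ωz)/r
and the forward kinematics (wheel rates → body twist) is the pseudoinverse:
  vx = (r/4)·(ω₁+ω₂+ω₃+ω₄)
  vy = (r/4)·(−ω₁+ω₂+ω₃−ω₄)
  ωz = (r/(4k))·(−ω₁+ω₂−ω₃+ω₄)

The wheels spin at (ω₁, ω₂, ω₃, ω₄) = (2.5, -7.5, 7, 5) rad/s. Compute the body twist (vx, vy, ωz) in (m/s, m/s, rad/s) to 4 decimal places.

k = lx + ly = 0.12 + 0.1 = 0.2200
ω₁+ω₂+ω₃+ω₄ = 7.0000  →  vx = (0.1/4)·7.0000 = 0.1750
−ω₁+ω₂+ω₃−ω₄ = -8.0000  →  vy = (0.1/4)·-8.0000 = -0.2000
−ω₁+ω₂−ω₃+ω₄ = -12.0000  →  ωz = (0.1/0.8800)·-12.0000 = -1.3636

(0.1750, -0.2000, -1.3636)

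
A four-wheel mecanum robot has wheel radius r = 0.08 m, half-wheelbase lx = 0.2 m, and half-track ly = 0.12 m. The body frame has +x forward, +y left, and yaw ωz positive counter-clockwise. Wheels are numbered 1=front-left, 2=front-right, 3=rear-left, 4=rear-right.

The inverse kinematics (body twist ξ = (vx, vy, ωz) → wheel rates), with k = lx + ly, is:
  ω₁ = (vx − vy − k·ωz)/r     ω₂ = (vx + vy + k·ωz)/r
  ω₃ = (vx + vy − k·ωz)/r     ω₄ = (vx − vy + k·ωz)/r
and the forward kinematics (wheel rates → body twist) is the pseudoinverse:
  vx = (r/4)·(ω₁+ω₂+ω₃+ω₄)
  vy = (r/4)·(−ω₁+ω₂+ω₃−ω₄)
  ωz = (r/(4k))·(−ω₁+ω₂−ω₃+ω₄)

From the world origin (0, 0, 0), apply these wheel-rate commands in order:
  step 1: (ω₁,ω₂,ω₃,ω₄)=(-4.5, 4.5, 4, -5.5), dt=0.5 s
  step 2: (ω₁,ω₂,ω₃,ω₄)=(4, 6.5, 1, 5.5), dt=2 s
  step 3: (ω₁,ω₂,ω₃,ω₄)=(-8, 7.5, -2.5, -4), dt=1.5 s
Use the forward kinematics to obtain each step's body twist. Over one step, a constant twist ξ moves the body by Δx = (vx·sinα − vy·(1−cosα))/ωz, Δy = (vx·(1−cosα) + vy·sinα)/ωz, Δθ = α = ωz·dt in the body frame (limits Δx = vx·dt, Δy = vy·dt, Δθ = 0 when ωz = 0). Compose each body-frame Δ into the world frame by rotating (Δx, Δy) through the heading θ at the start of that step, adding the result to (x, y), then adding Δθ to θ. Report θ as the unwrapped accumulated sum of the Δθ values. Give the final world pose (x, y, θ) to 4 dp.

step 1: ξ=(vx,vy,ωz)=(-0.0300, 0.3700, -0.0312), dt=0.5 → body Δ=(-0.0136, 0.1851, -0.0156) → world pose (-0.0136, 0.1851, -0.0156)
step 2: ξ=(vx,vy,ωz)=(0.3400, -0.0400, 0.4375), dt=2.0 → body Δ=(0.6293, 0.2088, 0.8750) → world pose (0.6189, 0.3841, 0.8594)
step 3: ξ=(vx,vy,ωz)=(-0.1400, 0.3400, 0.8750), dt=1.5 → body Δ=(-0.4440, 0.2566, 1.3125) → world pose (0.1347, 0.2153, 2.1719)

(0.1347, 0.2153, 2.1719)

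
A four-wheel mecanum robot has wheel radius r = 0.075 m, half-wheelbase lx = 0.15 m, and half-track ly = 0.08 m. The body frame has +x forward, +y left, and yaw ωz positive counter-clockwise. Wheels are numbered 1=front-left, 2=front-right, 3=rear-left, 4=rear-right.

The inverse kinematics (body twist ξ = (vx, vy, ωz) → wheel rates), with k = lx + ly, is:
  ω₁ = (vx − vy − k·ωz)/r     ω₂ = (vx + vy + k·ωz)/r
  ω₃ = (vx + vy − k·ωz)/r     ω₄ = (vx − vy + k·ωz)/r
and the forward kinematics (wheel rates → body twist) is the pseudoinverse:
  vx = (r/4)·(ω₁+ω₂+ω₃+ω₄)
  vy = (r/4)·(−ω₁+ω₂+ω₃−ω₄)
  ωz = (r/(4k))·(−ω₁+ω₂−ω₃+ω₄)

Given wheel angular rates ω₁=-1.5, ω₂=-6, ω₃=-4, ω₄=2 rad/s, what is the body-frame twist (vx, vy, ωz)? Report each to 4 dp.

k = lx + ly = 0.15 + 0.08 = 0.2300
ω₁+ω₂+ω₃+ω₄ = -9.5000  →  vx = (0.075/4)·-9.5000 = -0.1781
−ω₁+ω₂+ω₃−ω₄ = -10.5000  →  vy = (0.075/4)·-10.5000 = -0.1969
−ω₁+ω₂−ω₃+ω₄ = 1.5000  →  ωz = (0.075/0.9200)·1.5000 = 0.1223

(-0.1781, -0.1969, 0.1223)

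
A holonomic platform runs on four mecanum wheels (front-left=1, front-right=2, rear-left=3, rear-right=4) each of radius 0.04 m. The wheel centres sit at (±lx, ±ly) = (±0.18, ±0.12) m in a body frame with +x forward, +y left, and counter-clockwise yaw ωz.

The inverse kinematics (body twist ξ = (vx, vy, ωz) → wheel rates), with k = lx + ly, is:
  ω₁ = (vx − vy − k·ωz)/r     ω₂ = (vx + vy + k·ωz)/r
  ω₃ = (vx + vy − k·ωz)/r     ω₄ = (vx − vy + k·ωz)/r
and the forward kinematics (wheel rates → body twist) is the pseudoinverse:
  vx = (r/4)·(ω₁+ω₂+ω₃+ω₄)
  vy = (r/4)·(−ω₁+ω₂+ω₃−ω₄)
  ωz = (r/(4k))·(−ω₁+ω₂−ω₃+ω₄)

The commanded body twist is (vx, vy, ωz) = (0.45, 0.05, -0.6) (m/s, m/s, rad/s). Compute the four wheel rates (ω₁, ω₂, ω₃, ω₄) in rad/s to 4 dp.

k = lx + ly = 0.18 + 0.12 = 0.3000;  k·ωz = 0.3000·-0.6 = -0.1800
ω₁ (FL) = (vx − vy − k·ωz)/r = 0.5800/0.04 = 14.5000
ω₂ (FR) = (vx + vy + k·ωz)/r = 0.3200/0.04 = 8.0000
ω₃ (RL) = (vx + vy − k·ωz)/r = 0.6800/0.04 = 17.0000
ω₄ (RR) = (vx − vy + k·ωz)/r = 0.2200/0.04 = 5.5000

(14.5000, 8.0000, 17.0000, 5.5000)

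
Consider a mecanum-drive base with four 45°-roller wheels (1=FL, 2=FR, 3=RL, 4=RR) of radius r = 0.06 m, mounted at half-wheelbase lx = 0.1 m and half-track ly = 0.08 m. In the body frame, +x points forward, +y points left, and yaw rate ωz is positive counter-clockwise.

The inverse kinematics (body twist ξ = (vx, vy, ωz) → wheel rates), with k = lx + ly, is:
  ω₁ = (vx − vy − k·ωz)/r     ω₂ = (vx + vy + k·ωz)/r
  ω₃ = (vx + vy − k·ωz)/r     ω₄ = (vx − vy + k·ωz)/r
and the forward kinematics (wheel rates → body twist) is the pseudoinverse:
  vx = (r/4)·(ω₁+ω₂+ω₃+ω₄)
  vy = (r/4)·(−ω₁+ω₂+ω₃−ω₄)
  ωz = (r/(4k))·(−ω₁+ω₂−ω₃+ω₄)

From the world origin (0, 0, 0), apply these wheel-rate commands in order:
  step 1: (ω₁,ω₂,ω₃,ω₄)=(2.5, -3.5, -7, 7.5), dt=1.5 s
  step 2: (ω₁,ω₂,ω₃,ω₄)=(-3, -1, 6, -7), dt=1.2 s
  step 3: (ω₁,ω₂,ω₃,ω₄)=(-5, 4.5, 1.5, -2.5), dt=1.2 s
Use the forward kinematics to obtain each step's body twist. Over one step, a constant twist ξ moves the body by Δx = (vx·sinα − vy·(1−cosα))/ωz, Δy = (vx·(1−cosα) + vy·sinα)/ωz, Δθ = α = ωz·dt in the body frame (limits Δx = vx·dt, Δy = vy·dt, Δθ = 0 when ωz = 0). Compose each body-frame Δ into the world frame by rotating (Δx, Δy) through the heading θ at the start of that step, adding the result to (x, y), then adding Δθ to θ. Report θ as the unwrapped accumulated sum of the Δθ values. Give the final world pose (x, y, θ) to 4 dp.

step 1: ξ=(vx,vy,ωz)=(-0.0075, -0.3075, 0.7083), dt=1.5 → body Δ=(0.2136, -0.3847, 1.0625) → world pose (0.2136, -0.3847, 1.0625)
step 2: ξ=(vx,vy,ωz)=(-0.0750, 0.2250, -0.9167), dt=1.2 → body Δ=(0.0612, 0.2635, -1.1000) → world pose (0.0132, -0.2030, -0.0375)
step 3: ξ=(vx,vy,ωz)=(-0.0225, 0.2025, 0.4583), dt=1.2 → body Δ=(-0.0908, 0.2237, 0.5500) → world pose (-0.0691, 0.0240, 0.5125)

(-0.0691, 0.0240, 0.5125)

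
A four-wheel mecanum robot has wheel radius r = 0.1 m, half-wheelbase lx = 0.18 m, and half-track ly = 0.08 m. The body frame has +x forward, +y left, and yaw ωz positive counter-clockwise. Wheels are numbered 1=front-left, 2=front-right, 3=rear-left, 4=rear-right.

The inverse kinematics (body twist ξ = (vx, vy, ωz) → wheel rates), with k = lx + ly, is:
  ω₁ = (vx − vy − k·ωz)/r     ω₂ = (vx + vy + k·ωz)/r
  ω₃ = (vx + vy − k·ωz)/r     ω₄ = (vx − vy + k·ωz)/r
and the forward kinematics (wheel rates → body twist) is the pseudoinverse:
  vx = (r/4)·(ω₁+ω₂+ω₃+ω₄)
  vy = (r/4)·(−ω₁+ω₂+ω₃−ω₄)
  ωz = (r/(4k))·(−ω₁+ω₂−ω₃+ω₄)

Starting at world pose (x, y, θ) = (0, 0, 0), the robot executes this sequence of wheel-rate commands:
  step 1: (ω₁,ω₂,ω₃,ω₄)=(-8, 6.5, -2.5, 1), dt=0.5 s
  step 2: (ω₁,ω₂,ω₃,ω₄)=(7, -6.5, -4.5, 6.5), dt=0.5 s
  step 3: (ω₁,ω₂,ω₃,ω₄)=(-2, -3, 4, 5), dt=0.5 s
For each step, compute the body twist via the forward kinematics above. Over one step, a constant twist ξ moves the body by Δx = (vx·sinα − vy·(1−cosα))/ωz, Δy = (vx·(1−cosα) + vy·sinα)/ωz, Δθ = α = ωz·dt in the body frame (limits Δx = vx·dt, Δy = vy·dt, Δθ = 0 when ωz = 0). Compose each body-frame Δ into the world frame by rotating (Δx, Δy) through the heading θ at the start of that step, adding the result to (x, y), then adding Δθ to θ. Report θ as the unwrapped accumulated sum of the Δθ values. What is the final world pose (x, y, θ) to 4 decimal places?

(0.2072, -0.0683, 0.7452)

step 1: ξ=(vx,vy,ωz)=(-0.0750, 0.2750, 1.7308), dt=0.5 → body Δ=(-0.0889, 0.1057, 0.8654) → world pose (-0.0889, 0.1057, 0.8654)
step 2: ξ=(vx,vy,ωz)=(0.0625, -0.6125, -0.2404), dt=0.5 → body Δ=(0.0128, -0.3074, -0.1202) → world pose (0.1535, -0.0838, 0.7452)
step 3: ξ=(vx,vy,ωz)=(0.1000, -0.0500, 0.0000), dt=0.5 → body Δ=(0.0500, -0.0250, 0.0000) → world pose (0.2072, -0.0683, 0.7452)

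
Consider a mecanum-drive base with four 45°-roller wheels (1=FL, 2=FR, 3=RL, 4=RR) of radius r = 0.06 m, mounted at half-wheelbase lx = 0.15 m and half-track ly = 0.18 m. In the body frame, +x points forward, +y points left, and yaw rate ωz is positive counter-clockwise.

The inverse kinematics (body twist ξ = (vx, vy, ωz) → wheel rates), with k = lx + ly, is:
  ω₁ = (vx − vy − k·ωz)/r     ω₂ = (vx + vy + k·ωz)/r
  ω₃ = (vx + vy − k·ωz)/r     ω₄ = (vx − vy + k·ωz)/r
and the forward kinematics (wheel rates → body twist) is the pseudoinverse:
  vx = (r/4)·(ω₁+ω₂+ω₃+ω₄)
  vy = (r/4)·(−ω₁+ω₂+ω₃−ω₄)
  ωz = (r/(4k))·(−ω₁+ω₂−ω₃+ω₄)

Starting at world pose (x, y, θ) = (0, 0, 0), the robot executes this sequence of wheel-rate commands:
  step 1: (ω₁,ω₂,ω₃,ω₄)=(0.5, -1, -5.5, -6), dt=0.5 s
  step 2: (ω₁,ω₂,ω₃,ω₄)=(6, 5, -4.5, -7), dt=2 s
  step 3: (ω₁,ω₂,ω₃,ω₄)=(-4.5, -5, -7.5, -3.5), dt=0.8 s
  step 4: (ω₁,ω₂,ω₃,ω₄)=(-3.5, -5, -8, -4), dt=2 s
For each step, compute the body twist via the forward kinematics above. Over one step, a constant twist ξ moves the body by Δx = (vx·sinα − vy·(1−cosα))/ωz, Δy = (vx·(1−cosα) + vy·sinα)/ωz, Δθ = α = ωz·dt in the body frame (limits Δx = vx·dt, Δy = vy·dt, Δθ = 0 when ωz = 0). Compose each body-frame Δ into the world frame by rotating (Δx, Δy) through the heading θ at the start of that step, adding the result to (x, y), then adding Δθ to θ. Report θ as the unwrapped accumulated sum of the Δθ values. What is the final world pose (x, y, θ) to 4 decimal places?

(-0.9757, -0.0257, -0.0091)

step 1: ξ=(vx,vy,ωz)=(-0.1800, -0.0150, -0.0909), dt=0.5 → body Δ=(-0.0901, -0.0055, -0.0455) → world pose (-0.0901, -0.0055, -0.0455)
step 2: ξ=(vx,vy,ωz)=(-0.0075, 0.0225, -0.1591), dt=2.0 → body Δ=(-0.0076, 0.0466, -0.3182) → world pose (-0.0957, 0.0415, -0.3636)
step 3: ξ=(vx,vy,ωz)=(-0.3075, -0.0675, 0.1591), dt=0.8 → body Δ=(-0.2419, -0.0695, 0.1273) → world pose (-0.3465, 0.0626, -0.2364)
step 4: ξ=(vx,vy,ωz)=(-0.3075, -0.0825, 0.1136), dt=2.0 → body Δ=(-0.5910, -0.2332, 0.2273) → world pose (-0.9757, -0.0257, -0.0091)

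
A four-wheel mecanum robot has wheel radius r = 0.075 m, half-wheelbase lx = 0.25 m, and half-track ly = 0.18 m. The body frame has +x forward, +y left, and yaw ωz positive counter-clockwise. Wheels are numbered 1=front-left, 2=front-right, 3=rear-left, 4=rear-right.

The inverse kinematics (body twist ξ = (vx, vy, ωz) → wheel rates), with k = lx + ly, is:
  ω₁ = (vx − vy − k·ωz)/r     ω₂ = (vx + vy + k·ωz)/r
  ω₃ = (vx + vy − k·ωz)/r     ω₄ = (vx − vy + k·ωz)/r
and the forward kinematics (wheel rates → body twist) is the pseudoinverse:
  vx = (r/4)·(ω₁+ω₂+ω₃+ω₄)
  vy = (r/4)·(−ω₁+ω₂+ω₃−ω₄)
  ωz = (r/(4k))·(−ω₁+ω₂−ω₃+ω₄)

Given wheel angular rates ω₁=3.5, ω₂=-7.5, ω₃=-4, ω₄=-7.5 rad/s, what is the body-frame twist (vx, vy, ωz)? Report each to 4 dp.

(-0.2906, -0.1406, -0.6323)

k = lx + ly = 0.25 + 0.18 = 0.4300
ω₁+ω₂+ω₃+ω₄ = -15.5000  →  vx = (0.075/4)·-15.5000 = -0.2906
−ω₁+ω₂+ω₃−ω₄ = -7.5000  →  vy = (0.075/4)·-7.5000 = -0.1406
−ω₁+ω₂−ω₃+ω₄ = -14.5000  →  ωz = (0.075/1.7200)·-14.5000 = -0.6323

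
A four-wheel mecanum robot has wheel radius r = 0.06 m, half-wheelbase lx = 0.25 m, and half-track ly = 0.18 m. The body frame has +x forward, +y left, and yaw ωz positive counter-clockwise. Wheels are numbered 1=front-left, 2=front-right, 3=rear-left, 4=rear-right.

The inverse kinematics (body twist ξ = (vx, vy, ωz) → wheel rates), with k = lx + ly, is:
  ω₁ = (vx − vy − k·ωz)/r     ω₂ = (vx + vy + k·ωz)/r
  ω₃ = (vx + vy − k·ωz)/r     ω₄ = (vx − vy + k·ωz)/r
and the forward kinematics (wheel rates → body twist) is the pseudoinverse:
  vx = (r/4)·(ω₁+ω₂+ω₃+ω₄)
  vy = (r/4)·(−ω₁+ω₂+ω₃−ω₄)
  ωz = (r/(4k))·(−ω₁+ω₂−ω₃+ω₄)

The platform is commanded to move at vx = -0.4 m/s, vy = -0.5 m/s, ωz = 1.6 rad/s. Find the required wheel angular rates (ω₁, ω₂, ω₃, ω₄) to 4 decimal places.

k = lx + ly = 0.25 + 0.18 = 0.4300;  k·ωz = 0.4300·1.6 = 0.6880
ω₁ (FL) = (vx − vy − k·ωz)/r = -0.5880/0.06 = -9.8000
ω₂ (FR) = (vx + vy + k·ωz)/r = -0.2120/0.06 = -3.5333
ω₃ (RL) = (vx + vy − k·ωz)/r = -1.5880/0.06 = -26.4667
ω₄ (RR) = (vx − vy + k·ωz)/r = 0.7880/0.06 = 13.1333

(-9.8000, -3.5333, -26.4667, 13.1333)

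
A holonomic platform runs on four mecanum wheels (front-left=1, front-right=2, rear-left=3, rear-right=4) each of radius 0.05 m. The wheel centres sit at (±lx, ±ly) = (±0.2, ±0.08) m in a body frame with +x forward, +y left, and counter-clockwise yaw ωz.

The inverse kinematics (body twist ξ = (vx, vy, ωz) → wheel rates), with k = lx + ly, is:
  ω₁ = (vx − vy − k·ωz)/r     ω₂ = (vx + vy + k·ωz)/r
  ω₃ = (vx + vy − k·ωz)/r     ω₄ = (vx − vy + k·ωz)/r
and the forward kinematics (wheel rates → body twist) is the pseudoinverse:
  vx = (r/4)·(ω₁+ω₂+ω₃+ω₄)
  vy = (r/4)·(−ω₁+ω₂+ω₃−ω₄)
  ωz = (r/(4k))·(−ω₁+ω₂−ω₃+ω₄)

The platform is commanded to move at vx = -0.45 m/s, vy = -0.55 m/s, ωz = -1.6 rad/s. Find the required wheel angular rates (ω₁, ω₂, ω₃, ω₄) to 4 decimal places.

(10.9600, -28.9600, -11.0400, -6.9600)

k = lx + ly = 0.2 + 0.08 = 0.2800;  k·ωz = 0.2800·-1.6 = -0.4480
ω₁ (FL) = (vx − vy − k·ωz)/r = 0.5480/0.05 = 10.9600
ω₂ (FR) = (vx + vy + k·ωz)/r = -1.4480/0.05 = -28.9600
ω₃ (RL) = (vx + vy − k·ωz)/r = -0.5520/0.05 = -11.0400
ω₄ (RR) = (vx − vy + k·ωz)/r = -0.3480/0.05 = -6.9600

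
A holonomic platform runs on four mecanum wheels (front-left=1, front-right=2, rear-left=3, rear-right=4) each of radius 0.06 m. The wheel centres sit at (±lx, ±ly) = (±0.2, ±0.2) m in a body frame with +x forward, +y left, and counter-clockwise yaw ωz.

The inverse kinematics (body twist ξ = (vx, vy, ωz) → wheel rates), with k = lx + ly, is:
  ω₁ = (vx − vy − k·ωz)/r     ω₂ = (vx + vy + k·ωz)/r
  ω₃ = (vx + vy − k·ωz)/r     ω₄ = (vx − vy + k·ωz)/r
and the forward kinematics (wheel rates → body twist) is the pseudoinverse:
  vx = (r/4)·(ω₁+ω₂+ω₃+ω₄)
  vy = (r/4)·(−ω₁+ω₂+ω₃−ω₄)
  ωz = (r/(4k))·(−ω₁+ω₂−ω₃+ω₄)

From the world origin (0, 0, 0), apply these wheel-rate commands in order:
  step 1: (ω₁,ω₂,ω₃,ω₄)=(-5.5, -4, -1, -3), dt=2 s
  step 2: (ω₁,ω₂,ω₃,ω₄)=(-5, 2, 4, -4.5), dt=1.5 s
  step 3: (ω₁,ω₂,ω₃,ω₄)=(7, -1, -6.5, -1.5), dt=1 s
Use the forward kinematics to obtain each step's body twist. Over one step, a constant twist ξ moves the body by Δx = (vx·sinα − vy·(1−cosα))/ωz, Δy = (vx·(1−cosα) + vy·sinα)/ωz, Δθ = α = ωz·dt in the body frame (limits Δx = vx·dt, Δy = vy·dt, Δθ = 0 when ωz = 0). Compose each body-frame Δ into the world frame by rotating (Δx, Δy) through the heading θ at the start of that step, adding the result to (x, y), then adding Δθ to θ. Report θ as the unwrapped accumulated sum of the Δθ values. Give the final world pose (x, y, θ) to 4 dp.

step 1: ξ=(vx,vy,ωz)=(-0.2025, 0.0525, -0.0187), dt=2.0 → body Δ=(-0.4029, 0.1126, -0.0375) → world pose (-0.4029, 0.1126, -0.0375)
step 2: ξ=(vx,vy,ωz)=(-0.0525, 0.2325, -0.0562), dt=1.5 → body Δ=(-0.0640, 0.3517, -0.0844) → world pose (-0.4537, 0.4664, -0.1219)
step 3: ξ=(vx,vy,ωz)=(-0.0300, -0.1950, -0.1125), dt=1.0 → body Δ=(-0.0409, -0.1929, -0.1125) → world pose (-0.5177, 0.2799, -0.2344)

(-0.5177, 0.2799, -0.2344)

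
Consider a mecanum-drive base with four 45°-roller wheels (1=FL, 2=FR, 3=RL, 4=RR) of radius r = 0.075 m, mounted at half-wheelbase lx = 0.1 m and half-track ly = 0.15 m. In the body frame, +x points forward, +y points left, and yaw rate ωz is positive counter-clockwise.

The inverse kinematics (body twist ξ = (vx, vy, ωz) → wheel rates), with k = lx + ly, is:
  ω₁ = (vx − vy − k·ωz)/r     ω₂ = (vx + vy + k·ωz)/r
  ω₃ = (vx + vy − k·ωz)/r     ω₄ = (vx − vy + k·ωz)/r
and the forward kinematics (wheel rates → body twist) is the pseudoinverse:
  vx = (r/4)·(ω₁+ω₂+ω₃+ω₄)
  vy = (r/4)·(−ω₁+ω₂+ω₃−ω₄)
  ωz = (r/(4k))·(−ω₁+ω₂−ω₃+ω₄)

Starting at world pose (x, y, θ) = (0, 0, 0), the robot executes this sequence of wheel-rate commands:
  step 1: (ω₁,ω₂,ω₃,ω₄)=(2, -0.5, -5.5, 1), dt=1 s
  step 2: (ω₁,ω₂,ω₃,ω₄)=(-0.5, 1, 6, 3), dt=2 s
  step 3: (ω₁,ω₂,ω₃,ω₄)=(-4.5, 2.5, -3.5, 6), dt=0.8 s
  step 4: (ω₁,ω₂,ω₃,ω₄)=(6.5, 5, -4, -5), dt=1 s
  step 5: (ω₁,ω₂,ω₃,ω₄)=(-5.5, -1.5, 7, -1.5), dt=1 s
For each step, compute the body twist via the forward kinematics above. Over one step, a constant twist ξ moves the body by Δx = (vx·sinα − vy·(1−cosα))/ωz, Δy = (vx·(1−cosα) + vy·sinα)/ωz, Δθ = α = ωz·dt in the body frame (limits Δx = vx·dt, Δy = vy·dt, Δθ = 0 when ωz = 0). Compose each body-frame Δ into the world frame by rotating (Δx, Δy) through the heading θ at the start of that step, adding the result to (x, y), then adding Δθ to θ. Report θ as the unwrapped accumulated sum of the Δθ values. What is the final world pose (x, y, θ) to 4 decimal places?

(0.1741, 0.2229, 0.5400)

step 1: ξ=(vx,vy,ωz)=(-0.0562, -0.1687, 0.3000), dt=1.0 → body Δ=(-0.0303, -0.1746, 0.3000) → world pose (-0.0303, -0.1746, 0.3000)
step 2: ξ=(vx,vy,ωz)=(0.1781, 0.0844, -0.1125), dt=2.0 → body Δ=(0.3722, 0.1274, -0.2250) → world pose (0.2876, 0.0571, 0.0750)
step 3: ξ=(vx,vy,ωz)=(0.0094, -0.0469, 1.2375), dt=0.8 → body Δ=(0.0234, -0.0282, 0.9900) → world pose (0.3131, 0.0307, 1.0650)
step 4: ξ=(vx,vy,ωz)=(0.0469, -0.0094, -0.1875), dt=1.0 → body Δ=(0.0457, -0.0137, -0.1875) → world pose (0.3472, 0.0641, 0.8775)
step 5: ξ=(vx,vy,ωz)=(-0.0281, 0.2344, -0.3375), dt=1.0 → body Δ=(0.0116, 0.2347, -0.3375) → world pose (0.1741, 0.2229, 0.5400)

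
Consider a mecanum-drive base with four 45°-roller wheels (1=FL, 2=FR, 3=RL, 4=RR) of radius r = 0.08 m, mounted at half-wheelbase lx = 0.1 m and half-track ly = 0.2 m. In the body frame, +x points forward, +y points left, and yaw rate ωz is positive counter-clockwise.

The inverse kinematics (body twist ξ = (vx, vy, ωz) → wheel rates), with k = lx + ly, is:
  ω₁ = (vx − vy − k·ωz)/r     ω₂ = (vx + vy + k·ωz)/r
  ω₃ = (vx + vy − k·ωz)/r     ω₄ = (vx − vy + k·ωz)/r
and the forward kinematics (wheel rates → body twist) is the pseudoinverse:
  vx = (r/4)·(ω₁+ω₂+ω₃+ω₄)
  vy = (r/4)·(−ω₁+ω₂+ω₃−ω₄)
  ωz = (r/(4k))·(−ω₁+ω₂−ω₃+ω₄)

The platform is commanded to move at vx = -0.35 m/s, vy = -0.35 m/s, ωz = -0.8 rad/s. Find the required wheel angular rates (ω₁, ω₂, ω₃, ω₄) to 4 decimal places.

k = lx + ly = 0.1 + 0.2 = 0.3000;  k·ωz = 0.3000·-0.8 = -0.2400
ω₁ (FL) = (vx − vy − k·ωz)/r = 0.2400/0.08 = 3.0000
ω₂ (FR) = (vx + vy + k·ωz)/r = -0.9400/0.08 = -11.7500
ω₃ (RL) = (vx + vy − k·ωz)/r = -0.4600/0.08 = -5.7500
ω₄ (RR) = (vx − vy + k·ωz)/r = -0.2400/0.08 = -3.0000

(3.0000, -11.7500, -5.7500, -3.0000)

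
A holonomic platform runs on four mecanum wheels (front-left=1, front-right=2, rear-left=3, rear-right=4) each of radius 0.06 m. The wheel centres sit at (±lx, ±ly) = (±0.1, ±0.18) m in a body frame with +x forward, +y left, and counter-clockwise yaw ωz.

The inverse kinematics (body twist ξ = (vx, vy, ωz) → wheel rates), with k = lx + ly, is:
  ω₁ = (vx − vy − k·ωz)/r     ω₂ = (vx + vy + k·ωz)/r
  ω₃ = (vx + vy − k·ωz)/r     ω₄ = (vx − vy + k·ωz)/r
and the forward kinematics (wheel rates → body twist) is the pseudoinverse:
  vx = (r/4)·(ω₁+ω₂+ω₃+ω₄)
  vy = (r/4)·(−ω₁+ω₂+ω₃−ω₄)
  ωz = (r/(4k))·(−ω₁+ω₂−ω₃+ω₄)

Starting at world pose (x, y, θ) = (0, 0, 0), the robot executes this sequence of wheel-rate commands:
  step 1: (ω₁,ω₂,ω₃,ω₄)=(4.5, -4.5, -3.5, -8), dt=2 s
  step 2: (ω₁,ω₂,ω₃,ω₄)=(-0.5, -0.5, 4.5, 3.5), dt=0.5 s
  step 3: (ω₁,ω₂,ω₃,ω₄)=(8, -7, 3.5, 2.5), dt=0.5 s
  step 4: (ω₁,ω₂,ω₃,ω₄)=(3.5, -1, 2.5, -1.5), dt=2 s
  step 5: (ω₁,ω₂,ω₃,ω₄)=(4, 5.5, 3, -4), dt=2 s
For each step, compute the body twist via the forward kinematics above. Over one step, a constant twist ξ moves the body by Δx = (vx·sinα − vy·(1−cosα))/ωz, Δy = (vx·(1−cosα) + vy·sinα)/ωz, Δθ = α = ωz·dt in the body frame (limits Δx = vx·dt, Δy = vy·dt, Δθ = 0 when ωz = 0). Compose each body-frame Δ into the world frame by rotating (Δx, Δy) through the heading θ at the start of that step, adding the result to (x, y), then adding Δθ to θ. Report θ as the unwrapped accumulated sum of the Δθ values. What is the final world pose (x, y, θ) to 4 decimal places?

(-0.7392, -0.2959, -3.4018)

step 1: ξ=(vx,vy,ωz)=(-0.1725, -0.0675, -0.7232), dt=2.0 → body Δ=(-0.3184, 0.1163, -1.4464) → world pose (-0.3184, 0.1163, -1.4464)
step 2: ξ=(vx,vy,ωz)=(0.1050, 0.0150, -0.0536), dt=0.5 → body Δ=(0.0526, 0.0068, -0.0268) → world pose (-0.3052, 0.0650, -1.4732)
step 3: ξ=(vx,vy,ωz)=(0.1050, -0.2100, -0.8571), dt=0.5 → body Δ=(0.0287, -0.1129, -0.4286) → world pose (-0.4147, 0.0254, -1.9018)
step 4: ξ=(vx,vy,ωz)=(0.0525, -0.0075, -0.4554), dt=2.0 → body Δ=(0.0847, -0.0576, -0.9107) → world pose (-0.4967, -0.0360, -2.8125)
step 5: ξ=(vx,vy,ωz)=(0.1275, 0.1275, -0.2946), dt=2.0 → body Δ=(0.3135, 0.1675, -0.5893) → world pose (-0.7392, -0.2959, -3.4018)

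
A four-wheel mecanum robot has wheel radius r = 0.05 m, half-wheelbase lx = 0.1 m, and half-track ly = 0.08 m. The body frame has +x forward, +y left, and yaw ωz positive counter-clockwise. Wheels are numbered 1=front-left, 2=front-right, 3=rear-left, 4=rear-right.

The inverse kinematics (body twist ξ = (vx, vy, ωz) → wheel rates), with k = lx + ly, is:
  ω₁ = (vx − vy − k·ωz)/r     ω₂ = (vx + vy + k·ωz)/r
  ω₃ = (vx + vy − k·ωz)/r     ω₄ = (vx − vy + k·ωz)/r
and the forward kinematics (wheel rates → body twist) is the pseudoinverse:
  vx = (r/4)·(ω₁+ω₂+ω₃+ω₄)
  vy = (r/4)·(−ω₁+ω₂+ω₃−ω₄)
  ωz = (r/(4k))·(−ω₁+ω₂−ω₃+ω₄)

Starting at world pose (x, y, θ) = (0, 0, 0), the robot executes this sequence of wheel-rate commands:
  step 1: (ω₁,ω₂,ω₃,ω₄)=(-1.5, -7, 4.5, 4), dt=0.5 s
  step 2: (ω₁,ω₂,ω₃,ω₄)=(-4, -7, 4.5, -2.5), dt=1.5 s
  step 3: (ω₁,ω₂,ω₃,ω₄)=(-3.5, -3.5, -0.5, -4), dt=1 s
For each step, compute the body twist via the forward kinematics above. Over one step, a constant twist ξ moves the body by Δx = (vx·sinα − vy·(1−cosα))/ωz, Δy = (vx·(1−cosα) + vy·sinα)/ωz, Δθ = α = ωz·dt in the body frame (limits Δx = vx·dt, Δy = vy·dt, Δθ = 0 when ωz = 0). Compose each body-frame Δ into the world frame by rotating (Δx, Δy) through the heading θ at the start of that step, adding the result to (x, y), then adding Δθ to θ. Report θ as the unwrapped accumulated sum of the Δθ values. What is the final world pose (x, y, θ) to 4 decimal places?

step 1: ξ=(vx,vy,ωz)=(0.0000, -0.0625, -0.4167), dt=0.5 → body Δ=(-0.0032, -0.0310, -0.2083) → world pose (-0.0032, -0.0310, -0.2083)
step 2: ξ=(vx,vy,ωz)=(-0.1125, 0.0500, -0.6944), dt=1.5 → body Δ=(-0.1042, 0.1424, -1.0417) → world pose (-0.0757, 0.1298, -1.2500)
step 3: ξ=(vx,vy,ωz)=(-0.1438, 0.0438, -0.2431), dt=1.0 → body Δ=(-0.1370, 0.0607, -0.2431) → world pose (-0.0613, 0.2790, -1.4931)

(-0.0613, 0.2790, -1.4931)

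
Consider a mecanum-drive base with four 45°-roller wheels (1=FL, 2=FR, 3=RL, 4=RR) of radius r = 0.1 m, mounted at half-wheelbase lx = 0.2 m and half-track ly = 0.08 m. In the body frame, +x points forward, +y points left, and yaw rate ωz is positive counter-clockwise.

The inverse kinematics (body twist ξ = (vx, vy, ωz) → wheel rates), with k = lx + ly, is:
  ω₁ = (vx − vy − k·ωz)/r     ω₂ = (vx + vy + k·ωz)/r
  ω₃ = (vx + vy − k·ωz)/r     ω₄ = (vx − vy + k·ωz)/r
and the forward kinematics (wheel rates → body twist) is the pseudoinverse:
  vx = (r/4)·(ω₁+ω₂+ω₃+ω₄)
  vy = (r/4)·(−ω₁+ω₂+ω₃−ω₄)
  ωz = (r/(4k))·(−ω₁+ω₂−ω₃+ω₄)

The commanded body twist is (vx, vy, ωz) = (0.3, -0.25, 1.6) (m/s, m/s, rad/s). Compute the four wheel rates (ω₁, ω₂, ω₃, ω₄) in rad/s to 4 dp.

(1.0200, 4.9800, -3.9800, 9.9800)

k = lx + ly = 0.2 + 0.08 = 0.2800;  k·ωz = 0.2800·1.6 = 0.4480
ω₁ (FL) = (vx − vy − k·ωz)/r = 0.1020/0.1 = 1.0200
ω₂ (FR) = (vx + vy + k·ωz)/r = 0.4980/0.1 = 4.9800
ω₃ (RL) = (vx + vy − k·ωz)/r = -0.3980/0.1 = -3.9800
ω₄ (RR) = (vx − vy + k·ωz)/r = 0.9980/0.1 = 9.9800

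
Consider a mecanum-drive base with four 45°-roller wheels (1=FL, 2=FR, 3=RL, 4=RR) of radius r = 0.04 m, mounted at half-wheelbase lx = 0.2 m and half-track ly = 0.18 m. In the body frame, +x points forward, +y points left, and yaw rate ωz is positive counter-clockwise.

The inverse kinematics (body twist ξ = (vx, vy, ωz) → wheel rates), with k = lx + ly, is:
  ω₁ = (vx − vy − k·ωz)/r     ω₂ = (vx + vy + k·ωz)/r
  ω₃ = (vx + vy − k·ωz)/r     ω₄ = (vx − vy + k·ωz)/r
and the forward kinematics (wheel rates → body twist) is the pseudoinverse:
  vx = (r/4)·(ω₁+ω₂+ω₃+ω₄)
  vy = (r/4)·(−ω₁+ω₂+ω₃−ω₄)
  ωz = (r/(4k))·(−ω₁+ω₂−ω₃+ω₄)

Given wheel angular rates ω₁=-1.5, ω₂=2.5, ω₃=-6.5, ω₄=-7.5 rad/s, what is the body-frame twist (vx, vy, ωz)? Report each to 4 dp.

k = lx + ly = 0.2 + 0.18 = 0.3800
ω₁+ω₂+ω₃+ω₄ = -13.0000  →  vx = (0.04/4)·-13.0000 = -0.1300
−ω₁+ω₂+ω₃−ω₄ = 5.0000  →  vy = (0.04/4)·5.0000 = 0.0500
−ω₁+ω₂−ω₃+ω₄ = 3.0000  →  ωz = (0.04/1.5200)·3.0000 = 0.0789

(-0.1300, 0.0500, 0.0789)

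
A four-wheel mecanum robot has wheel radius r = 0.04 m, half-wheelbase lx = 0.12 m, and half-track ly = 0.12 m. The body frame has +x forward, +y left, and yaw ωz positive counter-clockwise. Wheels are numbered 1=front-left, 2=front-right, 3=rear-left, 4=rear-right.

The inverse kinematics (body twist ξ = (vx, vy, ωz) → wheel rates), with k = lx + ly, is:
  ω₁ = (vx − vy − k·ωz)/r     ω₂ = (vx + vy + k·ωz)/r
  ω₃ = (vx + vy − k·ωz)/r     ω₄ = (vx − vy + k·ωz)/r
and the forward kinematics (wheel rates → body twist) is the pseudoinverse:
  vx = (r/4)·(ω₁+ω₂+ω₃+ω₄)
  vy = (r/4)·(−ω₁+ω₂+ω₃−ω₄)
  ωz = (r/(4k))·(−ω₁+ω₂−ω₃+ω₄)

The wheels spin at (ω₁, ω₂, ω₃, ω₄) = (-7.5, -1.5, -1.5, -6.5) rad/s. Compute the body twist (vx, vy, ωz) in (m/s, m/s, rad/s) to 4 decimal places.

k = lx + ly = 0.12 + 0.12 = 0.2400
ω₁+ω₂+ω₃+ω₄ = -17.0000  →  vx = (0.04/4)·-17.0000 = -0.1700
−ω₁+ω₂+ω₃−ω₄ = 11.0000  →  vy = (0.04/4)·11.0000 = 0.1100
−ω₁+ω₂−ω₃+ω₄ = 1.0000  →  ωz = (0.04/0.9600)·1.0000 = 0.0417

(-0.1700, 0.1100, 0.0417)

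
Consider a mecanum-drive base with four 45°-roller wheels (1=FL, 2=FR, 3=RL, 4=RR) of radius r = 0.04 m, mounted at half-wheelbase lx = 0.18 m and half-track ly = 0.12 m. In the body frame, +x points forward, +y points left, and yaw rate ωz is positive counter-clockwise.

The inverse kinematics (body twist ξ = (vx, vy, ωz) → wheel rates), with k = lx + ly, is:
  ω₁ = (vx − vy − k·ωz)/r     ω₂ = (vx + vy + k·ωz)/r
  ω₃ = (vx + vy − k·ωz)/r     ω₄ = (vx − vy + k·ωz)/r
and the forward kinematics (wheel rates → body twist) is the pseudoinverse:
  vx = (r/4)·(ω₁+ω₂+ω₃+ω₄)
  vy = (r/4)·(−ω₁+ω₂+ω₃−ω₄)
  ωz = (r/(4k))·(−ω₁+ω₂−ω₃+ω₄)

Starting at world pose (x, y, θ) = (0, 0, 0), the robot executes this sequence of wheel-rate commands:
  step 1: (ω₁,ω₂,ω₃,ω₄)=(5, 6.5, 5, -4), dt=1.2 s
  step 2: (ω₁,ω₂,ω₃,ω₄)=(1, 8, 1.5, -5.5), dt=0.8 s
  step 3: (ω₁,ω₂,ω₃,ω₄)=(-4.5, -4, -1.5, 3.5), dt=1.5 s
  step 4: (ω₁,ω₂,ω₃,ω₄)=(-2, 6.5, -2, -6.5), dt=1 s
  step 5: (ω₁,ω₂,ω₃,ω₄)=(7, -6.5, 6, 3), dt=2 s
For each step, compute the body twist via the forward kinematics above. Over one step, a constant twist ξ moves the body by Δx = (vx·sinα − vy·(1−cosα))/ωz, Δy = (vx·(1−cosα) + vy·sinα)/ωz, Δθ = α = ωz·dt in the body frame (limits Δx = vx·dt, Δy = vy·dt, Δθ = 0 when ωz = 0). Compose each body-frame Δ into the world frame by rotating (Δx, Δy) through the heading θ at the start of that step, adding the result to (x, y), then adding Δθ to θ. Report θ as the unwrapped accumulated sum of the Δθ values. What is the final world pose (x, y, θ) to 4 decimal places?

step 1: ξ=(vx,vy,ωz)=(0.1250, 0.1050, -0.2500), dt=1.2 → body Δ=(0.1665, 0.1018, -0.3000) → world pose (0.1665, 0.1018, -0.3000)
step 2: ξ=(vx,vy,ωz)=(0.0500, 0.1400, 0.0000), dt=0.8 → body Δ=(0.0400, 0.1120, 0.0000) → world pose (0.2378, 0.1970, -0.3000)
step 3: ξ=(vx,vy,ωz)=(-0.0650, -0.0450, 0.1833), dt=1.5 → body Δ=(-0.0871, -0.0800, 0.2750) → world pose (0.1310, 0.1463, -0.0250)
step 4: ξ=(vx,vy,ωz)=(-0.0400, 0.1300, 0.1333), dt=1.0 → body Δ=(-0.0485, 0.1270, 0.1333) → world pose (0.0857, 0.2744, 0.1083)
step 5: ξ=(vx,vy,ωz)=(0.0950, -0.1050, -0.5500), dt=2.0 → body Δ=(0.0496, -0.2645, -1.1000) → world pose (0.1636, 0.0168, -0.9917)

(0.1636, 0.0168, -0.9917)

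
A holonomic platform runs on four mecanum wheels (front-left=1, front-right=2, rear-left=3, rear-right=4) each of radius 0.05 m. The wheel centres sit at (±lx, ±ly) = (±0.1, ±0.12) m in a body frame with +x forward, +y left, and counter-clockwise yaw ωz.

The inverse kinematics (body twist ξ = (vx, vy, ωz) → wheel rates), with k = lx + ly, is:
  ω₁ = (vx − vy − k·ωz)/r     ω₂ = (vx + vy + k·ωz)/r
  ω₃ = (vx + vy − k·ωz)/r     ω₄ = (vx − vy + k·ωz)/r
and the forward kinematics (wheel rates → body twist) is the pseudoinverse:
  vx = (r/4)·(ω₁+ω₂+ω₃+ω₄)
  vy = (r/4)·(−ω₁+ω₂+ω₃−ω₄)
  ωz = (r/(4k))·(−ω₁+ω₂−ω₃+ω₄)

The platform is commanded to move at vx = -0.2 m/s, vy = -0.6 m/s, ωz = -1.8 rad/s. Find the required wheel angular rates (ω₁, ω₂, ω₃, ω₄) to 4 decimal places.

k = lx + ly = 0.1 + 0.12 = 0.2200;  k·ωz = 0.2200·-1.8 = -0.3960
ω₁ (FL) = (vx − vy − k·ωz)/r = 0.7960/0.05 = 15.9200
ω₂ (FR) = (vx + vy + k·ωz)/r = -1.1960/0.05 = -23.9200
ω₃ (RL) = (vx + vy − k·ωz)/r = -0.4040/0.05 = -8.0800
ω₄ (RR) = (vx − vy + k·ωz)/r = 0.0040/0.05 = 0.0800

(15.9200, -23.9200, -8.0800, 0.0800)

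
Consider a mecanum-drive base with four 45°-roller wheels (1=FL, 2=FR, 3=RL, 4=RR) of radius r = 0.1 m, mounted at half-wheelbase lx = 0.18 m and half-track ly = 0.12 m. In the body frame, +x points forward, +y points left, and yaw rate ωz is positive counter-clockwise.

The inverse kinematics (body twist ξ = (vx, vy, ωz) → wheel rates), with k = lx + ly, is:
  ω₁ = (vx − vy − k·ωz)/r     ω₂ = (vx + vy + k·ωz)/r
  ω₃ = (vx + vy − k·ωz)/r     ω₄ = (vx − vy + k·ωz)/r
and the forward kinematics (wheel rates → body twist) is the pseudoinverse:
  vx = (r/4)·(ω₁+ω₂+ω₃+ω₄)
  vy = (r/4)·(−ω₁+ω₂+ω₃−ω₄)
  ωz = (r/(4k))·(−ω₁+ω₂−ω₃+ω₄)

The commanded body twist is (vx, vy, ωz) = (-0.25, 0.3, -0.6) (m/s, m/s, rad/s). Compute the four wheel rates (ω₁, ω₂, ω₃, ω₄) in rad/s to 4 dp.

k = lx + ly = 0.18 + 0.12 = 0.3000;  k·ωz = 0.3000·-0.6 = -0.1800
ω₁ (FL) = (vx − vy − k·ωz)/r = -0.3700/0.1 = -3.7000
ω₂ (FR) = (vx + vy + k·ωz)/r = -0.1300/0.1 = -1.3000
ω₃ (RL) = (vx + vy − k·ωz)/r = 0.2300/0.1 = 2.3000
ω₄ (RR) = (vx − vy + k·ωz)/r = -0.7300/0.1 = -7.3000

(-3.7000, -1.3000, 2.3000, -7.3000)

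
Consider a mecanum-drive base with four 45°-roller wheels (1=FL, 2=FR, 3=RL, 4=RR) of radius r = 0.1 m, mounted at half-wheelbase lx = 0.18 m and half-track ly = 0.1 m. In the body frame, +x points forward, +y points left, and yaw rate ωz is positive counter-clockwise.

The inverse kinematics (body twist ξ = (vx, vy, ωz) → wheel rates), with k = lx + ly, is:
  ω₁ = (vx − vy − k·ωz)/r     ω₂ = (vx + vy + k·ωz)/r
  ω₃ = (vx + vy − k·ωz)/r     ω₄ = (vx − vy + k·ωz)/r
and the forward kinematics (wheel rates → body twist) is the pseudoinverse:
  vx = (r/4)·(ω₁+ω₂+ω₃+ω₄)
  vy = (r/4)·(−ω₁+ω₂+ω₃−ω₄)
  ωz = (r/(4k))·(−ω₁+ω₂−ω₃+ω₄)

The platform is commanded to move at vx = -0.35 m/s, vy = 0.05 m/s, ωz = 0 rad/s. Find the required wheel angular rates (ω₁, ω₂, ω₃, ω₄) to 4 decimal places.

k = lx + ly = 0.18 + 0.1 = 0.2800;  k·ωz = 0.2800·0 = 0.0000
ω₁ (FL) = (vx − vy − k·ωz)/r = -0.4000/0.1 = -4.0000
ω₂ (FR) = (vx + vy + k·ωz)/r = -0.3000/0.1 = -3.0000
ω₃ (RL) = (vx + vy − k·ωz)/r = -0.3000/0.1 = -3.0000
ω₄ (RR) = (vx − vy + k·ωz)/r = -0.4000/0.1 = -4.0000

(-4.0000, -3.0000, -3.0000, -4.0000)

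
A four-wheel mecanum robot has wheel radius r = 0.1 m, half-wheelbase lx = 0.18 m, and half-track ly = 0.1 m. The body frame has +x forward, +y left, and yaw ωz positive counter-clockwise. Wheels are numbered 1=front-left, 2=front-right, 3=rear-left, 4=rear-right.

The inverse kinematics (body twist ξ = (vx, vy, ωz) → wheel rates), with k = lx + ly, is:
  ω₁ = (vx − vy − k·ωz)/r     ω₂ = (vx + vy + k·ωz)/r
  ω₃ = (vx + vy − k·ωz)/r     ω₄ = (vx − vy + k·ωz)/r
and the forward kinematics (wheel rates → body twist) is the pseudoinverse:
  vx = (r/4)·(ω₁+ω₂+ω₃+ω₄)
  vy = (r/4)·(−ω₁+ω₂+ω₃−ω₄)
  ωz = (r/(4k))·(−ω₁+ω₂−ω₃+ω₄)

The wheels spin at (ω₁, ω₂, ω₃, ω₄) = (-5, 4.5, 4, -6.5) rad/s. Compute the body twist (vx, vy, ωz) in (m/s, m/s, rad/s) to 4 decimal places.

k = lx + ly = 0.18 + 0.1 = 0.2800
ω₁+ω₂+ω₃+ω₄ = -3.0000  →  vx = (0.1/4)·-3.0000 = -0.0750
−ω₁+ω₂+ω₃−ω₄ = 20.0000  →  vy = (0.1/4)·20.0000 = 0.5000
−ω₁+ω₂−ω₃+ω₄ = -1.0000  →  ωz = (0.1/1.1200)·-1.0000 = -0.0893

(-0.0750, 0.5000, -0.0893)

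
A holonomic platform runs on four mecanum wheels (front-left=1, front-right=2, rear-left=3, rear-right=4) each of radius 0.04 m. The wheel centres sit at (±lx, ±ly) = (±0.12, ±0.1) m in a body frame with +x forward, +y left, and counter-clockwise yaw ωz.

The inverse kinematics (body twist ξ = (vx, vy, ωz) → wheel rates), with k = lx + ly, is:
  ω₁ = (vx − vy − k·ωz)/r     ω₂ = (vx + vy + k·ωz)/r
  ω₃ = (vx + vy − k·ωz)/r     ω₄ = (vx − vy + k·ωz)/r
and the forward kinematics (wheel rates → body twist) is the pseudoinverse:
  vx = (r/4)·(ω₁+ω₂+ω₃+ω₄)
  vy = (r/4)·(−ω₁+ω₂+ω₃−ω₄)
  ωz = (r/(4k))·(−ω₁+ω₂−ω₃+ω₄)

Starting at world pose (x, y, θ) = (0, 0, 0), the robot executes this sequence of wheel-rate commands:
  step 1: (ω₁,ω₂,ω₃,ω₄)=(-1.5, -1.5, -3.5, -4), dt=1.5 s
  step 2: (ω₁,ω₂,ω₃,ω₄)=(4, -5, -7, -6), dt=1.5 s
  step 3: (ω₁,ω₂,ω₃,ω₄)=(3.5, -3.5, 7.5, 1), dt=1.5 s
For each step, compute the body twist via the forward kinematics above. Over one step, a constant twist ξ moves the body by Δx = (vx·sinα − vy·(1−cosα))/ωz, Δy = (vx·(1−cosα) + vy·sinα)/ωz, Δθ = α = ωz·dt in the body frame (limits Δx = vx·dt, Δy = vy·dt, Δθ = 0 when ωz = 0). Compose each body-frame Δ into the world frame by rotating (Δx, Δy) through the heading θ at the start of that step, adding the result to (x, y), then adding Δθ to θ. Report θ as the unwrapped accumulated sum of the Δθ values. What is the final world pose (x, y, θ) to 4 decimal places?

(-0.3437, -0.1782, -1.5000)

step 1: ξ=(vx,vy,ωz)=(-0.1050, 0.0050, -0.0227), dt=1.5 → body Δ=(-0.1573, 0.0102, -0.0341) → world pose (-0.1573, 0.0102, -0.0341)
step 2: ξ=(vx,vy,ωz)=(-0.1400, -0.1000, -0.3636), dt=1.5 → body Δ=(-0.2396, -0.0868, -0.5455) → world pose (-0.3998, -0.0684, -0.5795)
step 3: ξ=(vx,vy,ωz)=(0.0850, -0.0050, -0.6136), dt=1.5 → body Δ=(0.1070, -0.0611, -0.9205) → world pose (-0.3437, -0.1782, -1.5000)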